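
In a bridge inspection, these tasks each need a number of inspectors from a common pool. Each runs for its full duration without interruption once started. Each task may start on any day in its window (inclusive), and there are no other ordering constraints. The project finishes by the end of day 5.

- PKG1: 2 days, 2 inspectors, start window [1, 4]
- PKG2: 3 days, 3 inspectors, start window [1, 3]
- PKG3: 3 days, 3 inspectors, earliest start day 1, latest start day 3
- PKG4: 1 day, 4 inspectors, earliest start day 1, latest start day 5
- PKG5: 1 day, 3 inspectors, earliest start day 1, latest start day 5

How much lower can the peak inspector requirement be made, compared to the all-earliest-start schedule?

Early-start peak: d1:15  d2:8  d3:6  d4:0  d5:0 ⇒ 15.
Leveled (PKG1@1, PKG2@2, PKG3@3, PKG4@1, PKG5@5): d1:6  d2:5  d3:6  d4:6  d5:6 ⇒ 6.
Reduction 15 − 6 = 9.

9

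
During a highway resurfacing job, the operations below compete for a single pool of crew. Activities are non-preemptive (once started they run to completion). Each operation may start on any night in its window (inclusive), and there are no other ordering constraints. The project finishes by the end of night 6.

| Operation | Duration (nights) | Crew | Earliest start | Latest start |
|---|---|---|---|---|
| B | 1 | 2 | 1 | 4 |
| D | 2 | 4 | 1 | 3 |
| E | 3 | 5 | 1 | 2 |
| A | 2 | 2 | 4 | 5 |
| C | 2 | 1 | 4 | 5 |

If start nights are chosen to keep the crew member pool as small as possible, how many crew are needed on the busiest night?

9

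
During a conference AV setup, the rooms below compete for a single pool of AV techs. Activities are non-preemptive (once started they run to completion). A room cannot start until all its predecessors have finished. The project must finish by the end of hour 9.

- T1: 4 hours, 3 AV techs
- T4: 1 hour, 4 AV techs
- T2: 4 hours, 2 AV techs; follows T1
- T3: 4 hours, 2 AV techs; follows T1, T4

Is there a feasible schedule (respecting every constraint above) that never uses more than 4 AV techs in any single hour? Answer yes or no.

yes

Schedule T1@1, T4@5, T2@6, T3@6: h1:3  h2:3  h3:3  h4:3  h5:4  h6:4  h7:4  h8:4  h9:4 — peak 4 ≤ 4.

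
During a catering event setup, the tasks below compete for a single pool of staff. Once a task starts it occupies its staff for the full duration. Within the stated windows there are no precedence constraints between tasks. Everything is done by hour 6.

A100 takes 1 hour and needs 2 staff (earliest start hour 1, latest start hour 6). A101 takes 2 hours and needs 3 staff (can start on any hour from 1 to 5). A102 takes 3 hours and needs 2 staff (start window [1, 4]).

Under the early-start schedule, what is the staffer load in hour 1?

7

At early start, hour 1 has: A100, A101, A102.
Demand: 2 + 3 + 2 = 7.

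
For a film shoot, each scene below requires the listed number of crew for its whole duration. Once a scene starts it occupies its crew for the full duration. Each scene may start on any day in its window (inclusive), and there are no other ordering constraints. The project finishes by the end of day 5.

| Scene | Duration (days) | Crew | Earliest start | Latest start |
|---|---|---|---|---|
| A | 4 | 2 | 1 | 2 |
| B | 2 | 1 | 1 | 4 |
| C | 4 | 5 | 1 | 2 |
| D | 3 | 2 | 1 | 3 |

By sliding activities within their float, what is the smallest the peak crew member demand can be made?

9

Early-start (A@1, B@1, C@1, D@1) gives peak 10: d1:10  d2:10  d3:9  d4:7  d5:0.
Shift D→3.
Schedule A@1, B@1, C@1, D@3: d1:8  d2:8  d3:9  d4:9  d5:2 — peak 9.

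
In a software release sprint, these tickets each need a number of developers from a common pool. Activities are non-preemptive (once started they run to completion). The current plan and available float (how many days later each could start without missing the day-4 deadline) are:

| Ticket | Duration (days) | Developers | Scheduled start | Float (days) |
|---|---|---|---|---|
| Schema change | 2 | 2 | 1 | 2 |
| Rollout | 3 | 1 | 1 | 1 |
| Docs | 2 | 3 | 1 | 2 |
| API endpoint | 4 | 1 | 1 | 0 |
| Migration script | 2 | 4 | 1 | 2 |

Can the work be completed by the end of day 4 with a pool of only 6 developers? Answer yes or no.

Total developer-days = 25; over 4 days the average is 25/4 > 6, so some day must exceed 6.

no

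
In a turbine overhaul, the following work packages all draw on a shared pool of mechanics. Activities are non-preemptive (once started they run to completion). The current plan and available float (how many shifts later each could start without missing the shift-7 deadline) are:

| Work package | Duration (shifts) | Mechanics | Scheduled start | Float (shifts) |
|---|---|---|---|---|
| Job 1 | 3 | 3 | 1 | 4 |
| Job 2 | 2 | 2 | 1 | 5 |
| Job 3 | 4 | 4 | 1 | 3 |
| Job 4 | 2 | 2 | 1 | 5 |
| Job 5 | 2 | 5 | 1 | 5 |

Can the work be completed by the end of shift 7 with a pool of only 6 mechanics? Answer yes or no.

Total mechanic-shifts = 43; over 7 shifts the average is 43/7 > 6, so some shift must exceed 6.

no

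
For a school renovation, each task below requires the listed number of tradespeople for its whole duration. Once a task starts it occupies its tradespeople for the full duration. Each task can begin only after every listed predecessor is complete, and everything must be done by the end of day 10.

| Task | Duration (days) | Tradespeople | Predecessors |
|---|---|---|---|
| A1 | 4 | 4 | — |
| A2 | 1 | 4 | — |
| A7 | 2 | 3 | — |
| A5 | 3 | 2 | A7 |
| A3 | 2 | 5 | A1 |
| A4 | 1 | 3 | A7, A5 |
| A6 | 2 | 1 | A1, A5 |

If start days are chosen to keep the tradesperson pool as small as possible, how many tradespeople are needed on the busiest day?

6

Early-start (A1@1, A2@1, A7@1, A5@3, A3@5, A4@6, A6@6) gives peak 11: d1:11  d2:7  d3:6  d4:6  d5:7  d6:9  d7:1  d8:0  d9:0  d10:0.
Shift A1→3, A2→7, A3→8, A4→10, A6→7.
Schedule A1@3, A2@7, A7@1, A5@3, A3@8, A4@10, A6@7: d1:3  d2:3  d3:6  d4:6  d5:6  d6:4  d7:5  d8:6  d9:5  d10:3 — peak 6.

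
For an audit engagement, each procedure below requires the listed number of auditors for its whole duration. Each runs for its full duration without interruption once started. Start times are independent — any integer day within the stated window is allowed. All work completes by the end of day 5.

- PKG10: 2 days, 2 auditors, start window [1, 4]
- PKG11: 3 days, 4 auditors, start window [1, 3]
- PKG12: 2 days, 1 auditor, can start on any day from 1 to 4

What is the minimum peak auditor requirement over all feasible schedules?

Early-start (PKG10@1, PKG11@1, PKG12@1) gives peak 7: d1:7  d2:7  d3:4  d4:0  d5:0.
Shift PKG11→3.
Schedule PKG10@1, PKG11@3, PKG12@1: d1:3  d2:3  d3:4  d4:4  d5:4 — peak 4.
Total auditor-days = 18 over 5 days ⇒ peak ≥ ⌈18/5⌉ = 4, so 4 is optimal.

4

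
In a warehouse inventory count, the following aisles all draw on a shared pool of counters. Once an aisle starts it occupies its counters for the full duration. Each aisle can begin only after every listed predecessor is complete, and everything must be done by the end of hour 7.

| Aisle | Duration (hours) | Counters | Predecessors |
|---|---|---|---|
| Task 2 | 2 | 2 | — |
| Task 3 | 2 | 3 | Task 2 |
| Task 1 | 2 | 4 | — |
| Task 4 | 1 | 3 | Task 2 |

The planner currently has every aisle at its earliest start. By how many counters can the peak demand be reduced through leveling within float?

Early-start peak: h1:6  h2:6  h3:6  h4:3  h5:0  h6:0  h7:0 ⇒ 6.
Leveled (Task 2@1, Task 3@3, Task 1@5, Task 4@7): h1:2  h2:2  h3:3  h4:3  h5:4  h6:4  h7:3 ⇒ 4.
Reduction 6 − 4 = 2.

2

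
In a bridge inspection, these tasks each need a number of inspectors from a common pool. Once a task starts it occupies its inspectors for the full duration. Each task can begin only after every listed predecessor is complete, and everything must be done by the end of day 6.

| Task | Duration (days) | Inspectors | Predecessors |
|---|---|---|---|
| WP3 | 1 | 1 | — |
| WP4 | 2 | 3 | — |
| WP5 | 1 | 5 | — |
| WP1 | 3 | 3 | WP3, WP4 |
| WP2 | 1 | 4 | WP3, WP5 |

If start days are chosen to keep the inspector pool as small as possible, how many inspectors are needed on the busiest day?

7

Early-start (WP3@1, WP4@1, WP5@1, WP1@3, WP2@2) gives peak 9: d1:9  d2:7  d3:3  d4:3  d5:3  d6:0.
Shift WP5→3, WP1→4, WP2→4.
Schedule WP3@1, WP4@1, WP5@3, WP1@4, WP2@4: d1:4  d2:3  d3:5  d4:7  d5:3  d6:3 — peak 7.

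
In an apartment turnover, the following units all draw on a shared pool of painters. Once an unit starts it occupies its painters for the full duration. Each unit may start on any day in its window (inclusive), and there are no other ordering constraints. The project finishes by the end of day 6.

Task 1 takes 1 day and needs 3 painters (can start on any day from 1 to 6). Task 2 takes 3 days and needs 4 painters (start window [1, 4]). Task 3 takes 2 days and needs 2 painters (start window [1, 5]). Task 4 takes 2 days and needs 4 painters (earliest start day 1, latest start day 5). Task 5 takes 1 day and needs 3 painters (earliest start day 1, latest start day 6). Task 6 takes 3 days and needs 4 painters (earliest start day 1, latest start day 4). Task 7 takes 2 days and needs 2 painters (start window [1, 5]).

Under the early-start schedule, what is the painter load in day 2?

16

At early start, day 2 has: Task 2, Task 3, Task 4, Task 6, Task 7.
Demand: 4 + 2 + 4 + 4 + 2 = 16.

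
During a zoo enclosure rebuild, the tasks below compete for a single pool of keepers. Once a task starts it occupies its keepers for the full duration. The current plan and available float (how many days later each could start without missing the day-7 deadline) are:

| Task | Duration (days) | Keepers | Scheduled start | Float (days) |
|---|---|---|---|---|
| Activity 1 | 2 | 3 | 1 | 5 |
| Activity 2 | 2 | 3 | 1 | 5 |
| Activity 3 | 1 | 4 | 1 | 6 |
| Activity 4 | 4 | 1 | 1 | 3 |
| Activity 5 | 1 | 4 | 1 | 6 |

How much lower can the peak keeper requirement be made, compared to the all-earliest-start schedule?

11

Early-start peak: d1:15  d2:7  d3:1  d4:1  d5:0  d6:0  d7:0 ⇒ 15.
Leveled (Activity 1@1, Activity 2@3, Activity 3@5, Activity 4@1, Activity 5@6): d1:4  d2:4  d3:4  d4:4  d5:4  d6:4  d7:0 ⇒ 4.
Reduction 15 − 4 = 11.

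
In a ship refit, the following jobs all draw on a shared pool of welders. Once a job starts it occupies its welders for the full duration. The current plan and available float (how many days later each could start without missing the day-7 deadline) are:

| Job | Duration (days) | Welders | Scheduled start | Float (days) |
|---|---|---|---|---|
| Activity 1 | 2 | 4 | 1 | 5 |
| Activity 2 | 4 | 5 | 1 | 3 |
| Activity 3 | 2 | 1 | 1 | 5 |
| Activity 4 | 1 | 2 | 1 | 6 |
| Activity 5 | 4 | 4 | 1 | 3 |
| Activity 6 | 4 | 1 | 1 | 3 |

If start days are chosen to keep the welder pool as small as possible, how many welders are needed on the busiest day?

Early-start (Activity 1@1, Activity 2@1, Activity 3@1, Activity 4@1, Activity 5@1, Activity 6@1) gives peak 17: d1:17  d2:15  d3:10  d4:10  d5:0  d6:0  d7:0.
Shift Activity 4→3, Activity 5→4, Activity 6→3.
Schedule Activity 1@1, Activity 2@1, Activity 3@1, Activity 4@3, Activity 5@4, Activity 6@3: d1:10  d2:10  d3:8  d4:10  d5:5  d6:5  d7:4 — peak 10.

10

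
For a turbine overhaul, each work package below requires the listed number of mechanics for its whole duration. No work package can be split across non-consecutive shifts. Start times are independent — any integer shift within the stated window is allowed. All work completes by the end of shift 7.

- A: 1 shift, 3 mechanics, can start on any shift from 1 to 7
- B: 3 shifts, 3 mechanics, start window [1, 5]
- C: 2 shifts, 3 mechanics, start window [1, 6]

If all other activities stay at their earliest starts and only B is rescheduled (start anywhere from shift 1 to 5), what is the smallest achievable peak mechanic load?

6

B@1: s1:9  s2:6  s3:3  s4:0  s5:0  s6:0  s7:0 → peak 9
B@2: s1:6  s2:6  s3:3  s4:3  s5:0  s6:0  s7:0 → peak 6
B@3: s1:6  s2:3  s3:3  s4:3  s5:3  s6:0  s7:0 → peak 6
B@4: s1:6  s2:3  s3:0  s4:3  s5:3  s6:3  s7:0 → peak 6
B@5: s1:6  s2:3  s3:0  s4:0  s5:3  s6:3  s7:3 → peak 6
Best is B@2, peak 6.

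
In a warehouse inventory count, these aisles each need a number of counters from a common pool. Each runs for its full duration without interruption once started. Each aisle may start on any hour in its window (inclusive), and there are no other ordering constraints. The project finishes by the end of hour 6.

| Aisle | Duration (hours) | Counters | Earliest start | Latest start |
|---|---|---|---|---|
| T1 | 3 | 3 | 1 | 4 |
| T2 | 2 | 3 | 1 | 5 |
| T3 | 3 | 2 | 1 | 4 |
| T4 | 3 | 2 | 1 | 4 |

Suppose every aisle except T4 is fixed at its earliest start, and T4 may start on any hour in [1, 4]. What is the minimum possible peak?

T4@1: h1:10  h2:10  h3:7  h4:0  h5:0  h6:0 → peak 10
T4@2: h1:8  h2:10  h3:7  h4:2  h5:0  h6:0 → peak 10
T4@3: h1:8  h2:8  h3:7  h4:2  h5:2  h6:0 → peak 8
T4@4: h1:8  h2:8  h3:5  h4:2  h5:2  h6:2 → peak 8
Best is T4@3, peak 8.

8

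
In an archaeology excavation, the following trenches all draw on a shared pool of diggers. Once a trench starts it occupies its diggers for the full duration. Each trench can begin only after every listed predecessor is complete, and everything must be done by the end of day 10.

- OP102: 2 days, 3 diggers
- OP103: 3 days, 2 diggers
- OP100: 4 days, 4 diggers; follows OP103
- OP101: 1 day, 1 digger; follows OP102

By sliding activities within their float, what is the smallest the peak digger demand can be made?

4

Early-start (OP102@1, OP103@1, OP100@4, OP101@3) gives peak 5: d1:5  d2:5  d3:3  d4:4  d5:4  d6:4  d7:4  d8:0  d9:0  d10:0.
Shift OP103→3, OP100→6.
Schedule OP102@1, OP103@3, OP100@6, OP101@3: d1:3  d2:3  d3:3  d4:2  d5:2  d6:4  d7:4  d8:4  d9:4  d10:0 — peak 4.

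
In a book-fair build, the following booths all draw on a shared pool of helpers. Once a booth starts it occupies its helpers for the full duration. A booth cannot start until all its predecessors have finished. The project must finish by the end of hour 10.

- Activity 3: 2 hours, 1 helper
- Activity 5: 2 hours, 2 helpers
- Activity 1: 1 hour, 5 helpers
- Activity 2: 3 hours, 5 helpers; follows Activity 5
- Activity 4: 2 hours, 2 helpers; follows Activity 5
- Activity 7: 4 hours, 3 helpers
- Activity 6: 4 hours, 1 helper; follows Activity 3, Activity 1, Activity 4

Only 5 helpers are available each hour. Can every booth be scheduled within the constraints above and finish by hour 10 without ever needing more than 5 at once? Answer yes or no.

no

The minimum achievable peak is 6; 5 < 6, so no feasible schedule stays within the cap.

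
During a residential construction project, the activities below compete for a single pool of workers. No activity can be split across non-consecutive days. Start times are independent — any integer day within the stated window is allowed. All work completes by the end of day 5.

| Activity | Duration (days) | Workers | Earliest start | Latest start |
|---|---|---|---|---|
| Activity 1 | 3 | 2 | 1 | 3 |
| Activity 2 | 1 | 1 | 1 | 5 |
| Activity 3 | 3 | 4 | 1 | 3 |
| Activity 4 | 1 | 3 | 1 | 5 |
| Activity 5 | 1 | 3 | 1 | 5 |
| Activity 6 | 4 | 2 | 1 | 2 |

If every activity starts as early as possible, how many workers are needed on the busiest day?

Early-start schedule: Activity 1@1, Activity 2@1, Activity 3@1, Activity 4@1, Activity 5@1, Activity 6@1.
Load per day: day 1: 15, day 2: 8, day 3: 8, day 4: 2, day 5: 0.
Peak is 15.

15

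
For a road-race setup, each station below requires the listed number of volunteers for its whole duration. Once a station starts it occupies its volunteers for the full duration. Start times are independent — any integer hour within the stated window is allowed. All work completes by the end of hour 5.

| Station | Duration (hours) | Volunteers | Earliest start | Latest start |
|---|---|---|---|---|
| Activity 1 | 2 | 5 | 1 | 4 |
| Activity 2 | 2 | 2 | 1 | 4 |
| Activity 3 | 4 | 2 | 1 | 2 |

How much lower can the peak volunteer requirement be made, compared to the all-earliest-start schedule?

2

Early-start peak: h1:9  h2:9  h3:2  h4:2  h5:0 ⇒ 9.
Leveled (Activity 1@1, Activity 2@3, Activity 3@1): h1:7  h2:7  h3:4  h4:4  h5:0 ⇒ 7.
Reduction 9 − 7 = 2.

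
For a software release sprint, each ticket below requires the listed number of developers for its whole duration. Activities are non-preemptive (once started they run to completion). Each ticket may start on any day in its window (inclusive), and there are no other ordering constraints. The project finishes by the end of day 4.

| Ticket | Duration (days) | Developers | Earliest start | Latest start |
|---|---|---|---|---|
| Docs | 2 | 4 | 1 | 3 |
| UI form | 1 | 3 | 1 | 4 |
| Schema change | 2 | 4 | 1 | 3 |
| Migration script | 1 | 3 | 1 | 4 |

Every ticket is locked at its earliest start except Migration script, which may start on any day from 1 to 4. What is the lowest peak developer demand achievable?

Migration script@1: d1:14  d2:8  d3:0  d4:0 → peak 14
Migration script@2: d1:11  d2:11  d3:0  d4:0 → peak 11
Migration script@3: d1:11  d2:8  d3:3  d4:0 → peak 11
Migration script@4: d1:11  d2:8  d3:0  d4:3 → peak 11
Best is Migration script@2, peak 11.

11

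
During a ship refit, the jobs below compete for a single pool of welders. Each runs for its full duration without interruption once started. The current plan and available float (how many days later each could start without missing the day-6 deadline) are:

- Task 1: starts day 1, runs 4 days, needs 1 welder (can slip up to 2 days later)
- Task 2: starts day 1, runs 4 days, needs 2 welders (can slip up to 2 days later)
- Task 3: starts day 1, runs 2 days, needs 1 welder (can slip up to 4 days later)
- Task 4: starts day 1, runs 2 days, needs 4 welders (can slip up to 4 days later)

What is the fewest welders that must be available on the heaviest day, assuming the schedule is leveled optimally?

4

Early-start (Task 1@1, Task 2@1, Task 3@1, Task 4@1) gives peak 8: d1:8  d2:8  d3:3  d4:3  d5:0  d6:0.
Shift Task 4→5.
Schedule Task 1@1, Task 2@1, Task 3@1, Task 4@5: d1:4  d2:4  d3:3  d4:3  d5:4  d6:4 — peak 4.
Total welder-days = 22 over 6 days ⇒ peak ≥ ⌈22/6⌉ = 4, so 4 is optimal.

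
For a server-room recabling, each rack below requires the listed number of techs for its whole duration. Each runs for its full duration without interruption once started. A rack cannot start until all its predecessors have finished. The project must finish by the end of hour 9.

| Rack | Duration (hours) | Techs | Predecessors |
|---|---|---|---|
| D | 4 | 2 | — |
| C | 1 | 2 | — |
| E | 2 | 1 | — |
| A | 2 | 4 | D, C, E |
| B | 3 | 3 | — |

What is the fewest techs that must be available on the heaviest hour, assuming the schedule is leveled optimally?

4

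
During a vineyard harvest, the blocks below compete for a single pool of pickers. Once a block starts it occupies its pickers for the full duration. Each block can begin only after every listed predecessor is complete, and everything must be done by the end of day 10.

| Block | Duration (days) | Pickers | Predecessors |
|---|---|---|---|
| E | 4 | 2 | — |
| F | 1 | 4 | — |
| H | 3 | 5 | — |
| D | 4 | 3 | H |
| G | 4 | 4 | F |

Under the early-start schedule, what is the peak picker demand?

11

Early-start schedule: E@1, F@1, H@1, D@4, G@2.
Load per day: day 1: 11, day 2: 11, day 3: 11, day 4: 9, day 5: 7, day 6: 3, day 7: 3, day 8: 0, day 9: 0, day 10: 0.
Peak is 11.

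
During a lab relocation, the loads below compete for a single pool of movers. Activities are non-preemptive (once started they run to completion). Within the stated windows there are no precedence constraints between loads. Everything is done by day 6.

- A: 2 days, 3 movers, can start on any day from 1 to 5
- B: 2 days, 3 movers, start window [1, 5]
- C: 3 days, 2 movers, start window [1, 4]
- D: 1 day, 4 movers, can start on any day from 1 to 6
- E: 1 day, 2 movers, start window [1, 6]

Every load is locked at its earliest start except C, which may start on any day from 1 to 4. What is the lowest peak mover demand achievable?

C@1: d1:14  d2:8  d3:2  d4:0  d5:0  d6:0 → peak 14
C@2: d1:12  d2:8  d3:2  d4:2  d5:0  d6:0 → peak 12
C@3: d1:12  d2:6  d3:2  d4:2  d5:2  d6:0 → peak 12
C@4: d1:12  d2:6  d3:0  d4:2  d5:2  d6:2 → peak 12
Best is C@2, peak 12.

12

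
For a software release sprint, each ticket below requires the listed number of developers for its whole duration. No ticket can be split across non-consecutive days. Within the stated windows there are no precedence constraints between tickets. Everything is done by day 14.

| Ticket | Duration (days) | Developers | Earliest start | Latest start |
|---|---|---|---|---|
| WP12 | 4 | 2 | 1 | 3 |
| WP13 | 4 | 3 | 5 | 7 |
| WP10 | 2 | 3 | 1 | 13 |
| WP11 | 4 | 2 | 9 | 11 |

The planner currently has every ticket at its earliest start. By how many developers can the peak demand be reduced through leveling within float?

2

Early-start peak: d1:5  d2:5  d3:2  d4:2  d5:3  d6:3  d7:3  d8:3  d9:2  d10:2  d11:2  d12:2  d13:0  d14:0 ⇒ 5.
Leveled (WP12@1, WP13@5, WP10@9, WP11@11): d1:2  d2:2  d3:2  d4:2  d5:3  d6:3  d7:3  d8:3  d9:3  d10:3  d11:2  d12:2  d13:2  d14:2 ⇒ 3.
Reduction 5 − 3 = 2.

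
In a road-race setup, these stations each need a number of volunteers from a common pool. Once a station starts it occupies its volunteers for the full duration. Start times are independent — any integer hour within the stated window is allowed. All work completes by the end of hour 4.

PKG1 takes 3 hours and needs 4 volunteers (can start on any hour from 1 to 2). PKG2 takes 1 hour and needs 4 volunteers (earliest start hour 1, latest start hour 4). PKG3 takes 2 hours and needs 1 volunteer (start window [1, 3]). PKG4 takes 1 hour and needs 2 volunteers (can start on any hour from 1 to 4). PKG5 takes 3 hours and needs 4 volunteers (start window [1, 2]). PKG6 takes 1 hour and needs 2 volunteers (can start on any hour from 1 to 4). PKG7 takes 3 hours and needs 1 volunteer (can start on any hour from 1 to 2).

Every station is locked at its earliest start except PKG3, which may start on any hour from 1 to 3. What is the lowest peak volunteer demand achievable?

17

PKG3@1: h1:18  h2:10  h3:9  h4:0 → peak 18
PKG3@2: h1:17  h2:10  h3:10  h4:0 → peak 17
PKG3@3: h1:17  h2:9  h3:10  h4:1 → peak 17
Best is PKG3@2, peak 17.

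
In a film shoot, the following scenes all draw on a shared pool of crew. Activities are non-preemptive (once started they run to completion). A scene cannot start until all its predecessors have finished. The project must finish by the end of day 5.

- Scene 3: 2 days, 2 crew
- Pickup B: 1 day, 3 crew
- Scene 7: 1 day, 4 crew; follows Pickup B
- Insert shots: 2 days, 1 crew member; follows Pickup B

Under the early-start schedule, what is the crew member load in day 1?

At early start, day 1 has: Scene 3, Pickup B.
Demand: 2 + 3 = 5.

5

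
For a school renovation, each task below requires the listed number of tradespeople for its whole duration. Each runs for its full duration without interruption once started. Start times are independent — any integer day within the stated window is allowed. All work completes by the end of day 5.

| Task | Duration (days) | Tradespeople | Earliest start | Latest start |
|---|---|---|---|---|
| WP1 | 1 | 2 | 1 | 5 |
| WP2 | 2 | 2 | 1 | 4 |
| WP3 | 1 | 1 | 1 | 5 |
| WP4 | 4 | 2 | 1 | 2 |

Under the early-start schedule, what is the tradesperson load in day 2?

4

At early start, day 2 has: WP2, WP4.
Demand: 2 + 2 = 4.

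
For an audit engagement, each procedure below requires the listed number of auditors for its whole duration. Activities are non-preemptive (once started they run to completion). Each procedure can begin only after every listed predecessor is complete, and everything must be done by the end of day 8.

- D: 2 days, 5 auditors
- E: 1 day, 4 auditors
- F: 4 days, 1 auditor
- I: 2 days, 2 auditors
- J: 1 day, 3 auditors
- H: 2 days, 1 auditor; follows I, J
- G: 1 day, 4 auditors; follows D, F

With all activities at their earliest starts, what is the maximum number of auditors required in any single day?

Early-start schedule: D@1, E@1, F@1, I@1, J@1, H@3, G@5.
Load per day: day 1: 15, day 2: 8, day 3: 2, day 4: 2, day 5: 4, day 6: 0, day 7: 0, day 8: 0.
Peak is 15.

15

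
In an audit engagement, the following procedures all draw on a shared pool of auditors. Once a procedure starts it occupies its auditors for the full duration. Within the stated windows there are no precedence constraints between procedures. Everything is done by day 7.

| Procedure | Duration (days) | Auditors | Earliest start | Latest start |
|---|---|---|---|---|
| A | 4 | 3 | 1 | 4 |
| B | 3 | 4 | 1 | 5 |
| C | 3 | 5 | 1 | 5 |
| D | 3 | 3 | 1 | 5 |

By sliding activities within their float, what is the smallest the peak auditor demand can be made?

8

Early-start (A@1, B@1, C@1, D@1) gives peak 15: d1:15  d2:15  d3:15  d4:3  d5:0  d6:0  d7:0.
Shift C→4, D→5.
Schedule A@1, B@1, C@4, D@5: d1:7  d2:7  d3:7  d4:8  d5:8  d6:8  d7:3 — peak 8.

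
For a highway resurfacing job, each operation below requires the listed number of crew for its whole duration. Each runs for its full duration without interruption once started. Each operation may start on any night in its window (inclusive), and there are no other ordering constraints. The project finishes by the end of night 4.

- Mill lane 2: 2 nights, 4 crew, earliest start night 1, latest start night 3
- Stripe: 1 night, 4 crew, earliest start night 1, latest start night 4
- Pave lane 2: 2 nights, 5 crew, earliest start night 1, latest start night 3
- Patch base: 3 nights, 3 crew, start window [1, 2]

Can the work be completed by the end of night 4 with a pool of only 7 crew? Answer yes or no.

Total crew member-nights = 31; over 4 nights the average is 31/4 > 7, so some night must exceed 7.

no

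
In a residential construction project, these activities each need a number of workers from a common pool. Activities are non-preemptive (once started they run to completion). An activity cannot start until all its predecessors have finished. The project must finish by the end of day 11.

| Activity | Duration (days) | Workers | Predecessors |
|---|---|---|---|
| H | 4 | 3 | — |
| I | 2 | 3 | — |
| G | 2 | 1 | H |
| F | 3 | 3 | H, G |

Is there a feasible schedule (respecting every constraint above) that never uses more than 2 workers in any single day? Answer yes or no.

no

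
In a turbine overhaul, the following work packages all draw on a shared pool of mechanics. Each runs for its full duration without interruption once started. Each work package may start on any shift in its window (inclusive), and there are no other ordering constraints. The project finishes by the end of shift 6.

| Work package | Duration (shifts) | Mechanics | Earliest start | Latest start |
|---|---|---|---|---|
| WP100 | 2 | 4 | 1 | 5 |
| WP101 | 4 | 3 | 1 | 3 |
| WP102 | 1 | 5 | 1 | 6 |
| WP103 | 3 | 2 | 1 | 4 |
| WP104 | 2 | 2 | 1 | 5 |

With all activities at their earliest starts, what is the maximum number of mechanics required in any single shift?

Early-start schedule: WP100@1, WP101@1, WP102@1, WP103@1, WP104@1.
Load per shift: shift 1: 16, shift 2: 11, shift 3: 5, shift 4: 3, shift 5: 0, shift 6: 0.
Peak is 16.

16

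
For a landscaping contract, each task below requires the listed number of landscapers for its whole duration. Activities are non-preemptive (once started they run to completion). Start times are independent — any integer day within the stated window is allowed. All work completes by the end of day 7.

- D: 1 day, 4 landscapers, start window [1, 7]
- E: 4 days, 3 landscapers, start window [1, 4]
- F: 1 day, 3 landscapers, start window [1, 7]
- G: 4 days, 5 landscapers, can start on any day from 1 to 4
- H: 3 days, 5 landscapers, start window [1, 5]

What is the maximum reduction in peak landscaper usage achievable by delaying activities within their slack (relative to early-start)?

Early-start peak: d1:20  d2:13  d3:13  d4:8  d5:0  d6:0  d7:0 ⇒ 20.
Leveled (D@1, E@2, F@6, G@1, H@5): d1:9  d2:8  d3:8  d4:8  d5:8  d6:8  d7:5 ⇒ 9.
Reduction 20 − 9 = 11.

11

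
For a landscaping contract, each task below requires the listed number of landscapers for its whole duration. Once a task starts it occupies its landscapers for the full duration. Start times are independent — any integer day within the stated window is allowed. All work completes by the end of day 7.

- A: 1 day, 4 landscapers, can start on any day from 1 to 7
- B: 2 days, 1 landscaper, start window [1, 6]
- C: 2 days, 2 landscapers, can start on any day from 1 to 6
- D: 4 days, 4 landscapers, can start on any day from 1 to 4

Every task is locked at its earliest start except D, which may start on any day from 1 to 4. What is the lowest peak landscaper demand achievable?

D@1: d1:11  d2:7  d3:4  d4:4  d5:0  d6:0  d7:0 → peak 11
D@2: d1:7  d2:7  d3:4  d4:4  d5:4  d6:0  d7:0 → peak 7
D@3: d1:7  d2:3  d3:4  d4:4  d5:4  d6:4  d7:0 → peak 7
D@4: d1:7  d2:3  d3:0  d4:4  d5:4  d6:4  d7:4 → peak 7
Best is D@2, peak 7.

7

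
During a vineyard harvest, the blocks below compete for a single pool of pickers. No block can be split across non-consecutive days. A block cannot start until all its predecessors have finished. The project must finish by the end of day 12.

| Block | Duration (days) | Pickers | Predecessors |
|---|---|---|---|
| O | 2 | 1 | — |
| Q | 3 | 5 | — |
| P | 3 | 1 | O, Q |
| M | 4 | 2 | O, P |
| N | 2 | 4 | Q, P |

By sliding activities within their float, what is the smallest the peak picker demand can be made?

Schedule O@1, Q@1, P@4, M@7, N@7: d1:6  d2:6  d3:5  d4:1  d5:1  d6:1  d7:6  d8:6  d9:2  d10:2  d11:0  d12:0 — peak 6.

6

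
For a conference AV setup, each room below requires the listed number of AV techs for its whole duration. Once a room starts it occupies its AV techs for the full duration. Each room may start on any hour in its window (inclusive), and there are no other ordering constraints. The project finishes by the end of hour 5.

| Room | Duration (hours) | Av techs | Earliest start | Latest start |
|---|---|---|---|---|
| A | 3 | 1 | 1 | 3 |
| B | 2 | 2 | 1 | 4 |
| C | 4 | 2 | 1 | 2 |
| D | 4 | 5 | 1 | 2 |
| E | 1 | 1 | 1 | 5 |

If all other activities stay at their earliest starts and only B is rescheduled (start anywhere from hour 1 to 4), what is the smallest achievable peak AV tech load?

B@1: h1:11  h2:10  h3:8  h4:7  h5:0 → peak 11
B@2: h1:9  h2:10  h3:10  h4:7  h5:0 → peak 10
B@3: h1:9  h2:8  h3:10  h4:9  h5:0 → peak 10
B@4: h1:9  h2:8  h3:8  h4:9  h5:2 → peak 9
Best is B@4, peak 9.

9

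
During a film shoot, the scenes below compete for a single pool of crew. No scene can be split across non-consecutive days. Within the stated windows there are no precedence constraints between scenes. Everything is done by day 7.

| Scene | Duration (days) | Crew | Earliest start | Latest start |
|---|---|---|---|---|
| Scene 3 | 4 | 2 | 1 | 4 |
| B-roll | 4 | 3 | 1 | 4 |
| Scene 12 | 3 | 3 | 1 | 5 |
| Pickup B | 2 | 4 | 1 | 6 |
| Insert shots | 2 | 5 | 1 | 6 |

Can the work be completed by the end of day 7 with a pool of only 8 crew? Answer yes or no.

yes

Schedule Scene 3@1, B-roll@3, Scene 12@3, Pickup B@1, Insert shots@6: d1:6  d2:6  d3:8  d4:8  d5:6  d6:8  d7:5 — peak 8 ≤ 8.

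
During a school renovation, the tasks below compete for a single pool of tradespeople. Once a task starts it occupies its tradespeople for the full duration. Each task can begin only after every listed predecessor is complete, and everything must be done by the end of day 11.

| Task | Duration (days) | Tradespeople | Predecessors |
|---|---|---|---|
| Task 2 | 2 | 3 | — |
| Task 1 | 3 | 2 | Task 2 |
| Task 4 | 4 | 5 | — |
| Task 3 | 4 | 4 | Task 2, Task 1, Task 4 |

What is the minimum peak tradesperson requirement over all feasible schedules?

7

Early-start (Task 2@1, Task 1@3, Task 4@1, Task 3@6) gives peak 8: d1:8  d2:8  d3:7  d4:7  d5:2  d6:4  d7:4  d8:4  d9:4  d10:0  d11:0.
Shift Task 4→3, Task 3→7.
Schedule Task 2@1, Task 1@3, Task 4@3, Task 3@7: d1:3  d2:3  d3:7  d4:7  d5:7  d6:5  d7:4  d8:4  d9:4  d10:4  d11:0 — peak 7.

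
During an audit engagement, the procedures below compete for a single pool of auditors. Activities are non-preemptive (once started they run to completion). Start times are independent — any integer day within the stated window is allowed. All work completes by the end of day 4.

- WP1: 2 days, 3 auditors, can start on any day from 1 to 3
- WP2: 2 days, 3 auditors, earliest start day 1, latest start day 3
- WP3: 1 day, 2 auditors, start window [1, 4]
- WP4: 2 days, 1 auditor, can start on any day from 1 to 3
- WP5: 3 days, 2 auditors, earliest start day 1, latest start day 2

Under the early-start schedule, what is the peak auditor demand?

11

Early-start schedule: WP1@1, WP2@1, WP3@1, WP4@1, WP5@1.
Load per day: day 1: 11, day 2: 9, day 3: 2, day 4: 0.
Peak is 11.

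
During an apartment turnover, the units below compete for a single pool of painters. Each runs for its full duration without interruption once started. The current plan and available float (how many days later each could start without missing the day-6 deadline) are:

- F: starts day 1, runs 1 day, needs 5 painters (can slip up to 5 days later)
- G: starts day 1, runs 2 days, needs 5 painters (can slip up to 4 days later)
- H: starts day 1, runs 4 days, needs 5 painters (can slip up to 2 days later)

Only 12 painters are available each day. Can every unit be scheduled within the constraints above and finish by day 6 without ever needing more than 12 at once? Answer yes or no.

yes

Schedule F@1, G@1, H@2: d1:10  d2:10  d3:5  d4:5  d5:5  d6:0 — peak 10 ≤ 12.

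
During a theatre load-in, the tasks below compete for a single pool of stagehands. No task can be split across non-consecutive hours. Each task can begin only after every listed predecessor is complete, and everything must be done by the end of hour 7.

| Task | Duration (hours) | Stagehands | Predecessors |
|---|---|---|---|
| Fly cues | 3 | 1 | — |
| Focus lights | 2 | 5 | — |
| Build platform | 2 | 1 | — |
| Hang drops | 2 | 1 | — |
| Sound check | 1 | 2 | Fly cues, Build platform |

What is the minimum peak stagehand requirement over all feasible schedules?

5

Early-start (Fly cues@1, Focus lights@1, Build platform@1, Hang drops@1, Sound check@4) gives peak 8: h1:8  h2:8  h3:1  h4:2  h5:0  h6:0  h7:0.
Shift Focus lights→4, Sound check→6.
Schedule Fly cues@1, Focus lights@4, Build platform@1, Hang drops@1, Sound check@6: h1:3  h2:3  h3:1  h4:5  h5:5  h6:2  h7:0 — peak 5.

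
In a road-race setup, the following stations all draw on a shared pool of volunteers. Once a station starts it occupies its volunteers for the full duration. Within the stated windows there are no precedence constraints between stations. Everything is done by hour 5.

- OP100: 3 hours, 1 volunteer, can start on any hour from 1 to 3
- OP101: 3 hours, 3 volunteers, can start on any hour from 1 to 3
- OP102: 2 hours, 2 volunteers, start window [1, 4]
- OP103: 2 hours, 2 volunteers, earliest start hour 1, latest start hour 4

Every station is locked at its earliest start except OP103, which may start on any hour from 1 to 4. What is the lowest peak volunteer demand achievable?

OP103@1: h1:8  h2:8  h3:4  h4:0  h5:0 → peak 8
OP103@2: h1:6  h2:8  h3:6  h4:0  h5:0 → peak 8
OP103@3: h1:6  h2:6  h3:6  h4:2  h5:0 → peak 6
OP103@4: h1:6  h2:6  h3:4  h4:2  h5:2 → peak 6
Best is OP103@3, peak 6.

6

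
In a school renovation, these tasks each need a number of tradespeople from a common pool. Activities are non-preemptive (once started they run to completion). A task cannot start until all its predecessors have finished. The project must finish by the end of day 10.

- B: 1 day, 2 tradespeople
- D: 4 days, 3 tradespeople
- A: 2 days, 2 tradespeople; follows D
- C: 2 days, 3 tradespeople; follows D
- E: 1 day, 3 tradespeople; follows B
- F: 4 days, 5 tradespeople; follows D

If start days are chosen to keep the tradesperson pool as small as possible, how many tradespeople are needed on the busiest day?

6

Early-start (B@1, D@1, A@5, C@5, E@2, F@5) gives peak 10: d1:5  d2:6  d3:3  d4:3  d5:10  d6:10  d7:5  d8:5  d9:0  d10:0.
Shift F→7.
Schedule B@1, D@1, A@5, C@5, E@2, F@7: d1:5  d2:6  d3:3  d4:3  d5:5  d6:5  d7:5  d8:5  d9:5  d10:5 — peak 6.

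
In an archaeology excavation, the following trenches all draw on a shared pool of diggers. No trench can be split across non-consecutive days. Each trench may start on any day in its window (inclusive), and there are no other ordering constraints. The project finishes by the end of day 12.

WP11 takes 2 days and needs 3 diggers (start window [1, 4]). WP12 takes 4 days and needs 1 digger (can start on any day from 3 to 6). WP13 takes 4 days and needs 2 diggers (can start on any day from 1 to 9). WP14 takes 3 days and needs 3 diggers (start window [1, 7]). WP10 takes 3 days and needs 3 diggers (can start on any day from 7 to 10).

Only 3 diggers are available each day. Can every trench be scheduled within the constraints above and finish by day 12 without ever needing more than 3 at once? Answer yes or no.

Schedule WP11@1, WP12@3, WP13@3, WP14@7, WP10@10: d1:3  d2:3  d3:3  d4:3  d5:3  d6:3  d7:3  d8:3  d9:3  d10:3  d11:3  d12:3 — peak 3 ≤ 3.

yes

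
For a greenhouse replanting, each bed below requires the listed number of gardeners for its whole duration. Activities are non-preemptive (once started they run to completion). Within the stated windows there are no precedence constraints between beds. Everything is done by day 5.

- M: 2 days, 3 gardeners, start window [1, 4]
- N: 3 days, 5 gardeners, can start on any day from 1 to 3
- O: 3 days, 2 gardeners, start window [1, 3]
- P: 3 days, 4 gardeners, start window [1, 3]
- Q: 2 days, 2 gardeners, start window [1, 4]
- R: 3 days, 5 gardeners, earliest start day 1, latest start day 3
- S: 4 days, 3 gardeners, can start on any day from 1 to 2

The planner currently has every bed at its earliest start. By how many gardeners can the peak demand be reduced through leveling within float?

Early-start peak: d1:24  d2:24  d3:19  d4:3  d5:0 ⇒ 24.
Leveled (M@1, N@1, O@1, P@1, Q@1, R@3, S@1): d1:19  d2:19  d3:19  d4:8  d5:5 ⇒ 19.
Reduction 24 − 19 = 5.

5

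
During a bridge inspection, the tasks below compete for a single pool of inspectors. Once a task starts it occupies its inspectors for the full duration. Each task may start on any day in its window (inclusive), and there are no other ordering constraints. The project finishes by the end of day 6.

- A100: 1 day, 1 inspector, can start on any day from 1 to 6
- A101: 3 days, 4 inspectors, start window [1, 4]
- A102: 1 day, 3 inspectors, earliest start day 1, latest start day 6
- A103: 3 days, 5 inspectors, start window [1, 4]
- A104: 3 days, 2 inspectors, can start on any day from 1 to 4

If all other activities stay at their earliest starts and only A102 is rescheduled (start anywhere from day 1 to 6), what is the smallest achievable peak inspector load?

A102@1: d1:15  d2:11  d3:11  d4:0  d5:0  d6:0 → peak 15
A102@2: d1:12  d2:14  d3:11  d4:0  d5:0  d6:0 → peak 14
A102@3: d1:12  d2:11  d3:14  d4:0  d5:0  d6:0 → peak 14
A102@4: d1:12  d2:11  d3:11  d4:3  d5:0  d6:0 → peak 12
A102@5: d1:12  d2:11  d3:11  d4:0  d5:3  d6:0 → peak 12
A102@6: d1:12  d2:11  d3:11  d4:0  d5:0  d6:3 → peak 12
Best is A102@4, peak 12.

12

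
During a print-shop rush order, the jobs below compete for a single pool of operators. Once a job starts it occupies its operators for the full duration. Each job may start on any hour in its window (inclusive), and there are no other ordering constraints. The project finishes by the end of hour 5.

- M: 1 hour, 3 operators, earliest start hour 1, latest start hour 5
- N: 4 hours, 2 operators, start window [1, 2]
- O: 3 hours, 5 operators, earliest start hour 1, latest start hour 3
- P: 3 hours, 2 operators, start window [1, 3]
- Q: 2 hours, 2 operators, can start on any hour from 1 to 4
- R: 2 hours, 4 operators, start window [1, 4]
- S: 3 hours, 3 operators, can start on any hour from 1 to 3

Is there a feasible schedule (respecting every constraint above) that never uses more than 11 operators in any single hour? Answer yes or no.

The minimum achievable peak is 12; 11 < 12, so no feasible schedule stays within the cap.

no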